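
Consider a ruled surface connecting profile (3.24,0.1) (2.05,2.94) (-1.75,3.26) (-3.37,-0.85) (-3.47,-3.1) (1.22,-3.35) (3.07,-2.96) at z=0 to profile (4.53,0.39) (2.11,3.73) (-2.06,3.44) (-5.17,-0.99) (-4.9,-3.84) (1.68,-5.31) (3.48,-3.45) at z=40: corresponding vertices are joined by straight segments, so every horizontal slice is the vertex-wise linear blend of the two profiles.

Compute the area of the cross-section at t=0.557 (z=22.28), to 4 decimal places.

Cross-section at t=0.557: each vertex is (1-t)·p0[i] + t·p1[i].
  v1: (1-0.557)·(3.24,0.1) + 0.557·(4.53,0.39) = (3.9585,0.2615)
  v2: (1-0.557)·(2.05,2.94) + 0.557·(2.11,3.73) = (2.0834,3.3800)
  v3: (1-0.557)·(-1.75,3.26) + 0.557·(-2.06,3.44) = (-1.9227,3.3603)
  v4: (1-0.557)·(-3.37,-0.85) + 0.557·(-5.17,-0.99) = (-4.3726,-0.9280)
  v5: (1-0.557)·(-3.47,-3.1) + 0.557·(-4.9,-3.84) = (-4.2665,-3.5122)
  v6: (1-0.557)·(1.22,-3.35) + 0.557·(1.68,-5.31) = (1.4762,-4.4417)
  v7: (1-0.557)·(3.07,-2.96) + 0.557·(3.48,-3.45) = (3.2984,-3.2329)
Shoelace sum Σ(x_i·y_{i+1} − x_{i+1}·y_i):
  i=1: 3.9585·3.3800 − 2.0834·0.2615 = +12.8351 (running +12.8351)
  i=2: 2.0834·3.3603 − -1.9227·3.3800 = +13.4995 (running +26.3346)
  i=3: -1.9227·-0.9280 − -4.3726·3.3603 = +16.4773 (running +42.8119)
  i=4: -4.3726·-3.5122 − -4.2665·-0.9280 = +11.3981 (running +54.2100)
  i=5: -4.2665·-4.4417 − 1.4762·-3.5122 = +24.1354 (running +78.3454)
  i=6: 1.4762·-3.2329 − 3.2984·-4.4417 = +9.8779 (running +88.2233)
  i=7: 3.2984·0.2615 − 3.9585·-3.2329 = +13.6603 (running +101.8836)
Area = |Σ|/2 = |101.8836|/2 = 50.9418

Area at t=0.557: 50.9418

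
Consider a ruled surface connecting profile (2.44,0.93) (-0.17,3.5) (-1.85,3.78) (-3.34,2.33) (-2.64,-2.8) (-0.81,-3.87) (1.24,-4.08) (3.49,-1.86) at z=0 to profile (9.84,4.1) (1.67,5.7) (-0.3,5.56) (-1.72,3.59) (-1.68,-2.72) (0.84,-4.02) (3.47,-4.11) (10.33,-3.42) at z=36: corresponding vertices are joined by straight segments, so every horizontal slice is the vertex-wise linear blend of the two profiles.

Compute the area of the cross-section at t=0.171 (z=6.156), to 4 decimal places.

Area at t=0.171: 45.5852

Cross-section at t=0.171: each vertex is (1-t)·p0[i] + t·p1[i].
  v1: (1-0.171)·(2.44,0.93) + 0.171·(9.84,4.1) = (3.7054,1.4721)
  v2: (1-0.171)·(-0.17,3.5) + 0.171·(1.67,5.7) = (0.1446,3.8762)
  v3: (1-0.171)·(-1.85,3.78) + 0.171·(-0.3,5.56) = (-1.5849,4.0844)
  v4: (1-0.171)·(-3.34,2.33) + 0.171·(-1.72,3.59) = (-3.0630,2.5455)
  v5: (1-0.171)·(-2.64,-2.8) + 0.171·(-1.68,-2.72) = (-2.4758,-2.7863)
  v6: (1-0.171)·(-0.81,-3.87) + 0.171·(0.84,-4.02) = (-0.5279,-3.8956)
  v7: (1-0.171)·(1.24,-4.08) + 0.171·(3.47,-4.11) = (1.6213,-4.0851)
  v8: (1-0.171)·(3.49,-1.86) + 0.171·(10.33,-3.42) = (4.6596,-2.1268)
Shoelace sum Σ(x_i·y_{i+1} − x_{i+1}·y_i):
  i=1: 3.7054·3.8762 − 0.1446·1.4721 = +14.1500 (running +14.1500)
  i=2: 0.1446·4.0844 − -1.5849·3.8762 = +6.7343 (running +20.8843)
  i=3: -1.5849·2.5455 − -3.0630·4.0844 = +8.4759 (running +29.3602)
  i=4: -3.0630·-2.7863 − -2.4758·2.5455 = +14.8366 (running +44.1968)
  i=5: -2.4758·-3.8956 − -0.5279·-2.7863 = +8.1742 (running +52.3711)
  i=6: -0.5279·-4.0851 − 1.6213·-3.8956 = +8.4725 (running +60.8436)
  i=7: 1.6213·-2.1268 − 4.6596·-4.0851 = +15.5871 (running +76.4306)
  i=8: 4.6596·1.4721 − 3.7054·-2.1268 = +14.7398 (running +91.1704)
Area = |Σ|/2 = |91.1704|/2 = 45.5852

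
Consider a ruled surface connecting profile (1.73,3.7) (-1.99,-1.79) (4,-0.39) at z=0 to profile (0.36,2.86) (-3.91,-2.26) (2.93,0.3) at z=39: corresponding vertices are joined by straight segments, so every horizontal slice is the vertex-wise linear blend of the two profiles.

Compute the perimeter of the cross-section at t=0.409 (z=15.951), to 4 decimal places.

Cross-section at t=0.409: each vertex is (1-t)·p0[i] + t·p1[i].
  v1: (1-0.409)·(1.73,3.7) + 0.409·(0.36,2.86) = (1.1697,3.3564)
  v2: (1-0.409)·(-1.99,-1.79) + 0.409·(-3.91,-2.26) = (-2.7753,-1.9822)
  v3: (1-0.409)·(4,-0.39) + 0.409·(2.93,0.3) = (3.5624,-0.1078)
Perimeter = Σ |v_{i+1} − v_i|:
  edge 1→2: √(-3.9449² + -5.3387²) = 6.6381 (running 6.6381)
  edge 2→3: √(6.3376² + 1.8744²) = 6.6090 (running 13.2471)
  edge 3→1: √(-2.3927² + 3.4642²) = 4.2102 (running 17.4573)
Perimeter = 17.4573

Perimeter at t=0.409: 17.4573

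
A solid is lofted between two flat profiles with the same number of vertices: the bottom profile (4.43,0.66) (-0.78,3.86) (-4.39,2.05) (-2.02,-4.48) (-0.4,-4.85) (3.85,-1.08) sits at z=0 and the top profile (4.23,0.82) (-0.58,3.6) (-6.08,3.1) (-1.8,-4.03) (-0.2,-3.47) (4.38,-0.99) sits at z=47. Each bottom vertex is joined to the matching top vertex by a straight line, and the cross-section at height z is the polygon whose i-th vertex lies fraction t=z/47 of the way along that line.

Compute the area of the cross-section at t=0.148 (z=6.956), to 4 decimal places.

Area at t=0.148: 45.9461

Cross-section at t=0.148: each vertex is (1-t)·p0[i] + t·p1[i].
  v1: (1-0.148)·(4.43,0.66) + 0.148·(4.23,0.82) = (4.4004,0.6837)
  v2: (1-0.148)·(-0.78,3.86) + 0.148·(-0.58,3.6) = (-0.7504,3.8215)
  v3: (1-0.148)·(-4.39,2.05) + 0.148·(-6.08,3.1) = (-4.6401,2.2054)
  v4: (1-0.148)·(-2.02,-4.48) + 0.148·(-1.8,-4.03) = (-1.9874,-4.4134)
  v5: (1-0.148)·(-0.4,-4.85) + 0.148·(-0.2,-3.47) = (-0.3704,-4.6458)
  v6: (1-0.148)·(3.85,-1.08) + 0.148·(4.38,-0.99) = (3.9284,-1.0667)
Shoelace sum Σ(x_i·y_{i+1} − x_{i+1}·y_i):
  i=1: 4.4004·3.8215 − -0.7504·0.6837 = +17.3293 (running +17.3293)
  i=2: -0.7504·2.2054 − -4.6401·3.8215 = +16.0774 (running +33.4066)
  i=3: -4.6401·-4.4134 − -1.9874·2.2054 = +24.8618 (running +58.2684)
  i=4: -1.9874·-4.6458 − -0.3704·-4.4134 = +7.5984 (running +65.8669)
  i=5: -0.3704·-1.0667 − 3.9284·-4.6458 = +18.6457 (running +84.5126)
  i=6: 3.9284·0.6837 − 4.4004·-1.0667 = +7.3796 (running +91.8922)
Area = |Σ|/2 = |91.8922|/2 = 45.9461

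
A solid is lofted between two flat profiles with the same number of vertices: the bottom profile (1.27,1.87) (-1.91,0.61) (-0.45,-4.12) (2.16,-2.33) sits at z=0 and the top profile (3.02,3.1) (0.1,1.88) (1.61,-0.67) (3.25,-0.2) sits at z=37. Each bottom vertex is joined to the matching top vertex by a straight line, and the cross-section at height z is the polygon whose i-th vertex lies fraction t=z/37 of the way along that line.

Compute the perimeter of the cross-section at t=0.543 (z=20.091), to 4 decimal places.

Cross-section at t=0.543: each vertex is (1-t)·p0[i] + t·p1[i].
  v1: (1-0.543)·(1.27,1.87) + 0.543·(3.02,3.1) = (2.2203,2.5379)
  v2: (1-0.543)·(-1.91,0.61) + 0.543·(0.1,1.88) = (-0.8186,1.2996)
  v3: (1-0.543)·(-0.45,-4.12) + 0.543·(1.61,-0.67) = (0.6686,-2.2466)
  v4: (1-0.543)·(2.16,-2.33) + 0.543·(3.25,-0.2) = (2.7519,-1.1734)
Perimeter = Σ |v_{i+1} − v_i|:
  edge 1→2: √(-3.0388² + -1.2383²) = 3.2814 (running 3.2814)
  edge 2→3: √(1.4871² + -3.5463²) = 3.8455 (running 7.1269)
  edge 3→4: √(2.0833² + 1.0732²) = 2.3435 (running 9.4704)
  edge 4→1: √(-0.5316² + 3.7113²) = 3.7492 (running 13.2196)
Perimeter = 13.2196

Perimeter at t=0.543: 13.2196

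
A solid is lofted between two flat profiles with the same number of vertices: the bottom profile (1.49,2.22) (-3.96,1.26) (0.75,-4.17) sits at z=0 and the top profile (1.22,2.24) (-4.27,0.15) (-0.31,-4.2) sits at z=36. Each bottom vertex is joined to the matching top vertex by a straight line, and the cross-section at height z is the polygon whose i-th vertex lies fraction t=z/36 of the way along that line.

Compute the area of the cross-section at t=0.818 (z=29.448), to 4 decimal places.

Area at t=0.818: 16.3234

Cross-section at t=0.818: each vertex is (1-t)·p0[i] + t·p1[i].
  v1: (1-0.818)·(1.49,2.22) + 0.818·(1.22,2.24) = (1.2691,2.2364)
  v2: (1-0.818)·(-3.96,1.26) + 0.818·(-4.27,0.15) = (-4.2136,0.3520)
  v3: (1-0.818)·(0.75,-4.17) + 0.818·(-0.31,-4.2) = (-0.1171,-4.1945)
Shoelace sum Σ(x_i·y_{i+1} − x_{i+1}·y_i):
  i=1: 1.2691·0.3520 − -4.2136·2.2364 = +9.8698 (running +9.8698)
  i=2: -4.2136·-4.1945 − -0.1171·0.3520 = +17.7152 (running +27.5851)
  i=3: -0.1171·2.2364 − 1.2691·-4.1945 = +5.0616 (running +32.6467)
Area = |Σ|/2 = |32.6467|/2 = 16.3234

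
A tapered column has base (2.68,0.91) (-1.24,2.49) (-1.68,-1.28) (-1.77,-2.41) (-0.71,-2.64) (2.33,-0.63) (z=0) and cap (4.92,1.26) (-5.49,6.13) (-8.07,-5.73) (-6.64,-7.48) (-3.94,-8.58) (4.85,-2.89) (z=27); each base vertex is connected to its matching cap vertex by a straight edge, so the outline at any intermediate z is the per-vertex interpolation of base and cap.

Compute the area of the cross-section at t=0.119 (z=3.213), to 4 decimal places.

Cross-section at t=0.119: each vertex is (1-t)·p0[i] + t·p1[i].
  v1: (1-0.119)·(2.68,0.91) + 0.119·(4.92,1.26) = (2.9466,0.9516)
  v2: (1-0.119)·(-1.24,2.49) + 0.119·(-5.49,6.13) = (-1.7458,2.9232)
  v3: (1-0.119)·(-1.68,-1.28) + 0.119·(-8.07,-5.73) = (-2.4404,-1.8095)
  v4: (1-0.119)·(-1.77,-2.41) + 0.119·(-6.64,-7.48) = (-2.3495,-3.0133)
  v5: (1-0.119)·(-0.71,-2.64) + 0.119·(-3.94,-8.58) = (-1.0944,-3.3469)
  v6: (1-0.119)·(2.33,-0.63) + 0.119·(4.85,-2.89) = (2.6299,-0.8989)
Shoelace sum Σ(x_i·y_{i+1} − x_{i+1}·y_i):
  i=1: 2.9466·2.9232 − -1.7458·0.9516 = +10.2746 (running +10.2746)
  i=2: -1.7458·-1.8095 − -2.4404·2.9232 = +10.2927 (running +20.5673)
  i=3: -2.4404·-3.0133 − -2.3495·-1.8095 = +3.1022 (running +23.6695)
  i=4: -2.3495·-3.3469 − -1.0944·-3.0133 = +4.5659 (running +28.2354)
  i=5: -1.0944·-0.8989 − 2.6299·-3.3469 = +9.7856 (running +38.0210)
  i=6: 2.6299·0.9516 − 2.9466·-0.8989 = +5.1515 (running +43.1725)
Area = |Σ|/2 = |43.1725|/2 = 21.5862

Area at t=0.119: 21.5862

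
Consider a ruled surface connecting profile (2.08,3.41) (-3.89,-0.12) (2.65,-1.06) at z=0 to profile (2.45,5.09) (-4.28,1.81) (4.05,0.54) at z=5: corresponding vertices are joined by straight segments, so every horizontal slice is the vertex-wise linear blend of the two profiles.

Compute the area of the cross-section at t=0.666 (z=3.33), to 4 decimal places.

Cross-section at t=0.666: each vertex is (1-t)·p0[i] + t·p1[i].
  v1: (1-0.666)·(2.08,3.41) + 0.666·(2.45,5.09) = (2.3264,4.5289)
  v2: (1-0.666)·(-3.89,-0.12) + 0.666·(-4.28,1.81) = (-4.1497,1.1654)
  v3: (1-0.666)·(2.65,-1.06) + 0.666·(4.05,0.54) = (3.5824,0.0056)
Shoelace sum Σ(x_i·y_{i+1} − x_{i+1}·y_i):
  i=1: 2.3264·1.1654 − -4.1497·4.5289 = +21.5048 (running +21.5048)
  i=2: -4.1497·0.0056 − 3.5824·1.1654 = -4.1981 (running +17.3067)
  i=3: 3.5824·4.5289 − 2.3264·0.0056 = +16.2112 (running +33.5180)
Area = |Σ|/2 = |33.5180|/2 = 16.7590

Area at t=0.666: 16.7590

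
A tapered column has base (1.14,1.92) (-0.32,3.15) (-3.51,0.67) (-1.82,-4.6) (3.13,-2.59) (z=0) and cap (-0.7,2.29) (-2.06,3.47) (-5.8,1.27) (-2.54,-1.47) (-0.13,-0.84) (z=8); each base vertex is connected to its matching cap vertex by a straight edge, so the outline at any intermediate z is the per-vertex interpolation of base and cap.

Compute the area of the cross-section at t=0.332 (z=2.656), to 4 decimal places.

Cross-section at t=0.332: each vertex is (1-t)·p0[i] + t·p1[i].
  v1: (1-0.332)·(1.14,1.92) + 0.332·(-0.7,2.29) = (0.5291,2.0428)
  v2: (1-0.332)·(-0.32,3.15) + 0.332·(-2.06,3.47) = (-0.8977,3.2562)
  v3: (1-0.332)·(-3.51,0.67) + 0.332·(-5.8,1.27) = (-4.2703,0.8692)
  v4: (1-0.332)·(-1.82,-4.6) + 0.332·(-2.54,-1.47) = (-2.0590,-3.5608)
  v5: (1-0.332)·(3.13,-2.59) + 0.332·(-0.13,-0.84) = (2.0477,-2.0090)
Shoelace sum Σ(x_i·y_{i+1} − x_{i+1}·y_i):
  i=1: 0.5291·3.2562 − -0.8977·2.0428 = +3.5568 (running +3.5568)
  i=2: -0.8977·0.8692 − -4.2703·3.2562 = +13.1248 (running +16.6816)
  i=3: -4.2703·-3.5608 − -2.0590·0.8692 = +16.9955 (running +33.6771)
  i=4: -2.0590·-2.0090 − 2.0477·-3.5608 = +11.4281 (running +45.1051)
  i=5: 2.0477·2.0428 − 0.5291·-2.0090 = +5.2461 (running +50.3512)
Area = |Σ|/2 = |50.3512|/2 = 25.1756

Area at t=0.332: 25.1756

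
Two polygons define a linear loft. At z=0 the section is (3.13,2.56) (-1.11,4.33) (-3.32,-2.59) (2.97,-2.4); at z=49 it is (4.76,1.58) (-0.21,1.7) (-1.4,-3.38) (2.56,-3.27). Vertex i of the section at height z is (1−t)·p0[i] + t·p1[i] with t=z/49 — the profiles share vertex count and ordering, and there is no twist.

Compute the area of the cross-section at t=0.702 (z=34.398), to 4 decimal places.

Cross-section at t=0.702: each vertex is (1-t)·p0[i] + t·p1[i].
  v1: (1-0.702)·(3.13,2.56) + 0.702·(4.76,1.58) = (4.2743,1.8720)
  v2: (1-0.702)·(-1.11,4.33) + 0.702·(-0.21,1.7) = (-0.4782,2.4837)
  v3: (1-0.702)·(-3.32,-2.59) + 0.702·(-1.4,-3.38) = (-1.9722,-3.1446)
  v4: (1-0.702)·(2.97,-2.4) + 0.702·(2.56,-3.27) = (2.6822,-3.0107)
Shoelace sum Σ(x_i·y_{i+1} − x_{i+1}·y_i):
  i=1: 4.2743·2.4837 − -0.4782·1.8720 = +11.5114 (running +11.5114)
  i=2: -0.4782·-3.1446 − -1.9722·2.4837 = +6.4021 (running +17.9134)
  i=3: -1.9722·-3.0107 − 2.6822·-3.1446 = +14.3720 (running +32.2854)
  i=4: 2.6822·1.8720 − 4.2743·-3.0107 = +17.8898 (running +50.1753)
Area = |Σ|/2 = |50.1753|/2 = 25.0876

Area at t=0.702: 25.0876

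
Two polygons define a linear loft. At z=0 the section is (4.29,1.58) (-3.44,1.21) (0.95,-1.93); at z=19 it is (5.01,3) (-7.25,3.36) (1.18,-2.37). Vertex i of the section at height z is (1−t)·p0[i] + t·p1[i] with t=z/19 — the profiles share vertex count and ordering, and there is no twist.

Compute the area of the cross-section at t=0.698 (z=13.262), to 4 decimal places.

Cross-section at t=0.698: each vertex is (1-t)·p0[i] + t·p1[i].
  v1: (1-0.698)·(4.29,1.58) + 0.698·(5.01,3) = (4.7926,2.5712)
  v2: (1-0.698)·(-3.44,1.21) + 0.698·(-7.25,3.36) = (-6.0994,2.7107)
  v3: (1-0.698)·(0.95,-1.93) + 0.698·(1.18,-2.37) = (1.1105,-2.2371)
Shoelace sum Σ(x_i·y_{i+1} − x_{i+1}·y_i):
  i=1: 4.7926·2.7107 − -6.0994·2.5712 = +28.6737 (running +28.6737)
  i=2: -6.0994·-2.2371 − 1.1105·2.7107 = +10.6347 (running +39.3084)
  i=3: 1.1105·2.5712 − 4.7926·-2.2371 = +13.5769 (running +52.8853)
Area = |Σ|/2 = |52.8853|/2 = 26.4426

Area at t=0.698: 26.4426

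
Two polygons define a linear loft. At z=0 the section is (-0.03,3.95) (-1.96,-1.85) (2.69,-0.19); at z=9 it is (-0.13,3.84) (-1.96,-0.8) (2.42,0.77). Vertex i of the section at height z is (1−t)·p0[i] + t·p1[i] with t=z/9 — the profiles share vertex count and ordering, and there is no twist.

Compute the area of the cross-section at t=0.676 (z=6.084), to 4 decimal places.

Area at t=0.676: 9.7149

Cross-section at t=0.676: each vertex is (1-t)·p0[i] + t·p1[i].
  v1: (1-0.676)·(-0.03,3.95) + 0.676·(-0.13,3.84) = (-0.0976,3.8756)
  v2: (1-0.676)·(-1.96,-1.85) + 0.676·(-1.96,-0.8) = (-1.9600,-1.1402)
  v3: (1-0.676)·(2.69,-0.19) + 0.676·(2.42,0.77) = (2.5075,0.4590)
Shoelace sum Σ(x_i·y_{i+1} − x_{i+1}·y_i):
  i=1: -0.0976·-1.1402 − -1.9600·3.8756 = +7.7075 (running +7.7075)
  i=2: -1.9600·0.4590 − 2.5075·-1.1402 = +1.9595 (running +9.6670)
  i=3: 2.5075·3.8756 − -0.0976·0.4590 = +9.7629 (running +19.4299)
Area = |Σ|/2 = |19.4299|/2 = 9.7149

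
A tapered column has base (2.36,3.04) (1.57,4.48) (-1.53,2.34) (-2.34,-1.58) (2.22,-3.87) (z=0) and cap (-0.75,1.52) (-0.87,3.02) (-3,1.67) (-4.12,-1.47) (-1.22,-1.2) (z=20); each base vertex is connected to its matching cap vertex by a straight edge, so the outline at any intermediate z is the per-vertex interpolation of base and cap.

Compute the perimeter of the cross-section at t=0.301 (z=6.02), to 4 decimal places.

Cross-section at t=0.301: each vertex is (1-t)·p0[i] + t·p1[i].
  v1: (1-0.301)·(2.36,3.04) + 0.301·(-0.75,1.52) = (1.4239,2.5825)
  v2: (1-0.301)·(1.57,4.48) + 0.301·(-0.87,3.02) = (0.8356,4.0405)
  v3: (1-0.301)·(-1.53,2.34) + 0.301·(-3,1.67) = (-1.9725,2.1383)
  v4: (1-0.301)·(-2.34,-1.58) + 0.301·(-4.12,-1.47) = (-2.8758,-1.5469)
  v5: (1-0.301)·(2.22,-3.87) + 0.301·(-1.22,-1.2) = (1.1846,-3.0663)
Perimeter = Σ |v_{i+1} − v_i|:
  edge 1→2: √(-0.5883² + 1.4581²) = 1.5723 (running 1.5723)
  edge 2→3: √(-2.8080² + -1.9022²) = 3.3917 (running 4.9640)
  edge 3→4: √(-0.9033² + -3.6852²) = 3.7943 (running 8.7583)
  edge 4→5: √(4.0603² + -1.5194²) = 4.3353 (running 13.0936)
  edge 5→1: √(0.2393² + 5.6488²) = 5.6539 (running 18.7475)
Perimeter = 18.7475

Perimeter at t=0.301: 18.7475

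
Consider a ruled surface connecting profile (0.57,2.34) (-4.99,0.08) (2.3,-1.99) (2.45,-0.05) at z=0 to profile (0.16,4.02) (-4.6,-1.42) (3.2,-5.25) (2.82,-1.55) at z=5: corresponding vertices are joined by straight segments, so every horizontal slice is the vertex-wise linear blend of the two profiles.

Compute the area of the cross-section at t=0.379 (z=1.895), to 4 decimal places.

Area at t=0.379: 22.9042

Cross-section at t=0.379: each vertex is (1-t)·p0[i] + t·p1[i].
  v1: (1-0.379)·(0.57,2.34) + 0.379·(0.16,4.02) = (0.4146,2.9767)
  v2: (1-0.379)·(-4.99,0.08) + 0.379·(-4.6,-1.42) = (-4.8422,-0.4885)
  v3: (1-0.379)·(2.3,-1.99) + 0.379·(3.2,-5.25) = (2.6411,-3.2255)
  v4: (1-0.379)·(2.45,-0.05) + 0.379·(2.82,-1.55) = (2.5902,-0.6185)
Shoelace sum Σ(x_i·y_{i+1} − x_{i+1}·y_i):
  i=1: 0.4146·-0.4885 − -4.8422·2.9767 = +14.2113 (running +14.2113)
  i=2: -4.8422·-3.2255 − 2.6411·-0.4885 = +16.9089 (running +31.1202)
  i=3: 2.6411·-0.6185 − 2.5902·-3.2255 = +6.7214 (running +37.8415)
  i=4: 2.5902·2.9767 − 0.4146·-0.6185 = +7.9668 (running +45.8084)
Area = |Σ|/2 = |45.8084|/2 = 22.9042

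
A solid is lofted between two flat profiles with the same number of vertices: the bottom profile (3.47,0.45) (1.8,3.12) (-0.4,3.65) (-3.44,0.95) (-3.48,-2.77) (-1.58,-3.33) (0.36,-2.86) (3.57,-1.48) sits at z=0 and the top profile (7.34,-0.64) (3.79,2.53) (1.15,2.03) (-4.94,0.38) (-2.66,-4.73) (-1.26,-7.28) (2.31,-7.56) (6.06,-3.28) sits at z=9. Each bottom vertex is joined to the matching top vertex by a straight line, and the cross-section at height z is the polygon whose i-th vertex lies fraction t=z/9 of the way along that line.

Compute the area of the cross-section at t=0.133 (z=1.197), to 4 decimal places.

Area at t=0.133: 41.0666

Cross-section at t=0.133: each vertex is (1-t)·p0[i] + t·p1[i].
  v1: (1-0.133)·(3.47,0.45) + 0.133·(7.34,-0.64) = (3.9847,0.3050)
  v2: (1-0.133)·(1.8,3.12) + 0.133·(3.79,2.53) = (2.0647,3.0415)
  v3: (1-0.133)·(-0.4,3.65) + 0.133·(1.15,2.03) = (-0.1938,3.4345)
  v4: (1-0.133)·(-3.44,0.95) + 0.133·(-4.94,0.38) = (-3.6395,0.8742)
  v5: (1-0.133)·(-3.48,-2.77) + 0.133·(-2.66,-4.73) = (-3.3709,-3.0307)
  v6: (1-0.133)·(-1.58,-3.33) + 0.133·(-1.26,-7.28) = (-1.5374,-3.8554)
  v7: (1-0.133)·(0.36,-2.86) + 0.133·(2.31,-7.56) = (0.6194,-3.4851)
  v8: (1-0.133)·(3.57,-1.48) + 0.133·(6.06,-3.28) = (3.9012,-1.7194)
Shoelace sum Σ(x_i·y_{i+1} − x_{i+1}·y_i):
  i=1: 3.9847·3.0415 − 2.0647·0.3050 = +11.4898 (running +11.4898)
  i=2: 2.0647·3.4345 − -0.1938·3.0415 = +7.6808 (running +19.1706)
  i=3: -0.1938·0.8742 − -3.6395·3.4345 = +12.3305 (running +31.5012)
  i=4: -3.6395·-3.0307 − -3.3709·0.8742 = +13.9770 (running +45.4782)
  i=5: -3.3709·-3.8554 − -1.5374·-3.0307 = +8.3367 (running +53.8148)
  i=6: -1.5374·-3.4851 − 0.6194·-3.8554 = +7.7459 (running +61.5608)
  i=7: 0.6194·-1.7194 − 3.9012·-3.4851 = +12.5311 (running +74.0918)
  i=8: 3.9012·0.3050 − 3.9847·-1.7194 = +8.0413 (running +82.1331)
Area = |Σ|/2 = |82.1331|/2 = 41.0666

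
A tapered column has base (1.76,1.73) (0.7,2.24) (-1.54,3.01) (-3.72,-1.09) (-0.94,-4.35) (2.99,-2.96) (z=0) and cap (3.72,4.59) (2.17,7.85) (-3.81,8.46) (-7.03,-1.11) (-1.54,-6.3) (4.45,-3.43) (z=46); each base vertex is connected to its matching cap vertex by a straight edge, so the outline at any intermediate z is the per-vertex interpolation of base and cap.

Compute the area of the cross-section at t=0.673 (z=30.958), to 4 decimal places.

Area at t=0.673: 84.4420

Cross-section at t=0.673: each vertex is (1-t)·p0[i] + t·p1[i].
  v1: (1-0.673)·(1.76,1.73) + 0.673·(3.72,4.59) = (3.0791,3.6548)
  v2: (1-0.673)·(0.7,2.24) + 0.673·(2.17,7.85) = (1.6893,6.0155)
  v3: (1-0.673)·(-1.54,3.01) + 0.673·(-3.81,8.46) = (-3.0677,6.6779)
  v4: (1-0.673)·(-3.72,-1.09) + 0.673·(-7.03,-1.11) = (-5.9476,-1.1035)
  v5: (1-0.673)·(-0.94,-4.35) + 0.673·(-1.54,-6.3) = (-1.3438,-5.6623)
  v6: (1-0.673)·(2.99,-2.96) + 0.673·(4.45,-3.43) = (3.9726,-3.2763)
Shoelace sum Σ(x_i·y_{i+1} − x_{i+1}·y_i):
  i=1: 3.0791·6.0155 − 1.6893·3.6548 = +12.3482 (running +12.3482)
  i=2: 1.6893·6.6779 − -3.0677·6.0155 = +29.7349 (running +42.0831)
  i=3: -3.0677·-1.1035 − -5.9476·6.6779 = +43.1025 (running +85.1856)
  i=4: -5.9476·-5.6623 − -1.3438·-1.1035 = +32.1947 (running +117.3803)
  i=5: -1.3438·-3.2763 − 3.9726·-5.6623 = +26.8968 (running +144.2772)
  i=6: 3.9726·3.6548 − 3.0791·-3.2763 = +24.6069 (running +168.8841)
Area = |Σ|/2 = |168.8841|/2 = 84.4420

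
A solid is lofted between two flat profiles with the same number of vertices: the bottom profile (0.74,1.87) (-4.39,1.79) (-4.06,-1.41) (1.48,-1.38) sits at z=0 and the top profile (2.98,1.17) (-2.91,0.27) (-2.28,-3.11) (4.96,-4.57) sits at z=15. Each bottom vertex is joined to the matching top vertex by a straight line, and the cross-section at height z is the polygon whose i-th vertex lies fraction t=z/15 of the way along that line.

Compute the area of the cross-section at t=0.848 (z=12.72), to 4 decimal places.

Cross-section at t=0.848: each vertex is (1-t)·p0[i] + t·p1[i].
  v1: (1-0.848)·(0.74,1.87) + 0.848·(2.98,1.17) = (2.6395,1.2764)
  v2: (1-0.848)·(-4.39,1.79) + 0.848·(-2.91,0.27) = (-3.1350,0.5010)
  v3: (1-0.848)·(-4.06,-1.41) + 0.848·(-2.28,-3.11) = (-2.5506,-2.8516)
  v4: (1-0.848)·(1.48,-1.38) + 0.848·(4.96,-4.57) = (4.4310,-4.0851)
Shoelace sum Σ(x_i·y_{i+1} − x_{i+1}·y_i):
  i=1: 2.6395·0.5010 − -3.1350·1.2764 = +5.3240 (running +5.3240)
  i=2: -3.1350·-2.8516 − -2.5506·0.5010 = +10.2176 (running +15.5416)
  i=3: -2.5506·-4.0851 − 4.4310·-2.8516 = +23.0549 (running +38.5964)
  i=4: 4.4310·1.2764 − 2.6395·-4.0851 = +16.4385 (running +55.0350)
Area = |Σ|/2 = |55.0350|/2 = 27.5175

Area at t=0.848: 27.5175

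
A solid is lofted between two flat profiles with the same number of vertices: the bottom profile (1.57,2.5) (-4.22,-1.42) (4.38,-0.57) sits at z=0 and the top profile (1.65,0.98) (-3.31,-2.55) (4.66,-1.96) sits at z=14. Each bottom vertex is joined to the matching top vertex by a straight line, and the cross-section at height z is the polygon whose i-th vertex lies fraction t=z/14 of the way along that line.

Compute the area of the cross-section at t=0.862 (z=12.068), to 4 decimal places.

Area at t=0.862: 12.8493

Cross-section at t=0.862: each vertex is (1-t)·p0[i] + t·p1[i].
  v1: (1-0.862)·(1.57,2.5) + 0.862·(1.65,0.98) = (1.6390,1.1898)
  v2: (1-0.862)·(-4.22,-1.42) + 0.862·(-3.31,-2.55) = (-3.4356,-2.3941)
  v3: (1-0.862)·(4.38,-0.57) + 0.862·(4.66,-1.96) = (4.6214,-1.7682)
Shoelace sum Σ(x_i·y_{i+1} − x_{i+1}·y_i):
  i=1: 1.6390·-2.3941 − -3.4356·1.1898 = +0.1637 (running +0.1637)
  i=2: -3.4356·-1.7682 − 4.6214·-2.3941 = +17.1385 (running +17.3023)
  i=3: 4.6214·1.1898 − 1.6390·-1.7682 = +8.3963 (running +25.6986)
Area = |Σ|/2 = |25.6986|/2 = 12.8493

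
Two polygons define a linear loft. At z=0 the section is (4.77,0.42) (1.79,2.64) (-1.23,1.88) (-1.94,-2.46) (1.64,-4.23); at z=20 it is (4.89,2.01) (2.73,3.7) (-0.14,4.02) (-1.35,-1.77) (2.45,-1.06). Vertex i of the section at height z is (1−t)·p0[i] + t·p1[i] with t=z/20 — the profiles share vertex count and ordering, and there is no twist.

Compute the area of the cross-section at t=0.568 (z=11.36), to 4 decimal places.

Area at t=0.568: 25.3956

Cross-section at t=0.568: each vertex is (1-t)·p0[i] + t·p1[i].
  v1: (1-0.568)·(4.77,0.42) + 0.568·(4.89,2.01) = (4.8382,1.3231)
  v2: (1-0.568)·(1.79,2.64) + 0.568·(2.73,3.7) = (2.3239,3.2421)
  v3: (1-0.568)·(-1.23,1.88) + 0.568·(-0.14,4.02) = (-0.6109,3.0955)
  v4: (1-0.568)·(-1.94,-2.46) + 0.568·(-1.35,-1.77) = (-1.6049,-2.0681)
  v5: (1-0.568)·(1.64,-4.23) + 0.568·(2.45,-1.06) = (2.1001,-2.4294)
Shoelace sum Σ(x_i·y_{i+1} − x_{i+1}·y_i):
  i=1: 4.8382·3.2421 − 2.3239·1.3231 = +12.6109 (running +12.6109)
  i=2: 2.3239·3.0955 − -0.6109·3.2421 = +9.1743 (running +21.7851)
  i=3: -0.6109·-2.0681 − -1.6049·3.0955 = +6.2313 (running +28.0164)
  i=4: -1.6049·-2.4294 − 2.1001·-2.0681 = +8.2421 (running +36.2585)
  i=5: 2.1001·1.3231 − 4.8382·-2.4294 = +14.5327 (running +50.7912)
Area = |Σ|/2 = |50.7912|/2 = 25.3956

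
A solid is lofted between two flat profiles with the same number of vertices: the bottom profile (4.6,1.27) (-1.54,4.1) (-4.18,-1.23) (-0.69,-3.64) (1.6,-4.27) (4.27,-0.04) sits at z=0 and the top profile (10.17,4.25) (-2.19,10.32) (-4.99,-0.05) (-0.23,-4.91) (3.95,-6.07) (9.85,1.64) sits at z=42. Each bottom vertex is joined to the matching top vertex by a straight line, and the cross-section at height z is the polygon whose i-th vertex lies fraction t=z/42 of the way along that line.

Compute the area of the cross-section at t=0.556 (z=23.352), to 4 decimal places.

Area at t=0.556: 95.3902

Cross-section at t=0.556: each vertex is (1-t)·p0[i] + t·p1[i].
  v1: (1-0.556)·(4.6,1.27) + 0.556·(10.17,4.25) = (7.6969,2.9269)
  v2: (1-0.556)·(-1.54,4.1) + 0.556·(-2.19,10.32) = (-1.9014,7.5583)
  v3: (1-0.556)·(-4.18,-1.23) + 0.556·(-4.99,-0.05) = (-4.6304,-0.5739)
  v4: (1-0.556)·(-0.69,-3.64) + 0.556·(-0.23,-4.91) = (-0.4342,-4.3461)
  v5: (1-0.556)·(1.6,-4.27) + 0.556·(3.95,-6.07) = (2.9066,-5.2708)
  v6: (1-0.556)·(4.27,-0.04) + 0.556·(9.85,1.64) = (7.3725,0.8941)
Shoelace sum Σ(x_i·y_{i+1} − x_{i+1}·y_i):
  i=1: 7.6969·7.5583 − -1.9014·2.9269 = +63.7410 (running +63.7410)
  i=2: -1.9014·-0.5739 − -4.6304·7.5583 = +36.0890 (running +99.8299)
  i=3: -4.6304·-4.3461 − -0.4342·-0.5739 = +19.8749 (running +119.7048)
  i=4: -0.4342·-5.2708 − 2.9066·-4.3461 = +14.9212 (running +134.6261)
  i=5: 2.9066·0.8941 − 7.3725·-5.2708 = +41.4576 (running +176.0837)
  i=6: 7.3725·2.9269 − 7.6969·0.8941 = +14.6967 (running +190.7804)
Area = |Σ|/2 = |190.7804|/2 = 95.3902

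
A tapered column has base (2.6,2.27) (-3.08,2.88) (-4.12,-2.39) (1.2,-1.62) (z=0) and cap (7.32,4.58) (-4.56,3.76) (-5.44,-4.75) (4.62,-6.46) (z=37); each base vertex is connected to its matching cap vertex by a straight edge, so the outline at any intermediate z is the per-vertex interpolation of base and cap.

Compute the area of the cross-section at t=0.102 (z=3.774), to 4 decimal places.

Area at t=0.102: 30.9216

Cross-section at t=0.102: each vertex is (1-t)·p0[i] + t·p1[i].
  v1: (1-0.102)·(2.6,2.27) + 0.102·(7.32,4.58) = (3.0814,2.5056)
  v2: (1-0.102)·(-3.08,2.88) + 0.102·(-4.56,3.76) = (-3.2310,2.9698)
  v3: (1-0.102)·(-4.12,-2.39) + 0.102·(-5.44,-4.75) = (-4.2546,-2.6307)
  v4: (1-0.102)·(1.2,-1.62) + 0.102·(4.62,-6.46) = (1.5488,-2.1137)
Shoelace sum Σ(x_i·y_{i+1} − x_{i+1}·y_i):
  i=1: 3.0814·2.9698 − -3.2310·2.5056 = +17.2467 (running +17.2467)
  i=2: -3.2310·-2.6307 − -4.2546·2.9698 = +21.1350 (running +38.3817)
  i=3: -4.2546·-2.1137 − 1.5488·-2.6307 = +13.0675 (running +51.4492)
  i=4: 1.5488·2.5056 − 3.0814·-2.1137 = +10.3940 (running +61.8432)
Area = |Σ|/2 = |61.8432|/2 = 30.9216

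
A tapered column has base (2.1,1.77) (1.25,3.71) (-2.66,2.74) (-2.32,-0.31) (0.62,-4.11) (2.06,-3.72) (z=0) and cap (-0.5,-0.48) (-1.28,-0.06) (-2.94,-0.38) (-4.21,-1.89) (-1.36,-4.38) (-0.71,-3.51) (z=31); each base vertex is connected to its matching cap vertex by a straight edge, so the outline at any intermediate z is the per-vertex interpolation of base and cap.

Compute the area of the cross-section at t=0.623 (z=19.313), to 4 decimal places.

Cross-section at t=0.623: each vertex is (1-t)·p0[i] + t·p1[i].
  v1: (1-0.623)·(2.1,1.77) + 0.623·(-0.5,-0.48) = (0.4802,0.3683)
  v2: (1-0.623)·(1.25,3.71) + 0.623·(-1.28,-0.06) = (-0.3262,1.3613)
  v3: (1-0.623)·(-2.66,2.74) + 0.623·(-2.94,-0.38) = (-2.8344,0.7962)
  v4: (1-0.623)·(-2.32,-0.31) + 0.623·(-4.21,-1.89) = (-3.4975,-1.2943)
  v5: (1-0.623)·(0.62,-4.11) + 0.623·(-1.36,-4.38) = (-0.6135,-4.2782)
  v6: (1-0.623)·(2.06,-3.72) + 0.623·(-0.71,-3.51) = (0.3343,-3.5892)
Shoelace sum Σ(x_i·y_{i+1} − x_{i+1}·y_i):
  i=1: 0.4802·1.3613 − -0.3262·0.3683 = +0.7738 (running +0.7738)
  i=2: -0.3262·0.7962 − -2.8344·1.3613 = +3.5988 (running +4.3726)
  i=3: -2.8344·-1.2943 − -3.4975·0.7962 = +6.4536 (running +10.8261)
  i=4: -3.4975·-4.2782 − -0.6135·-1.2943 = +14.1688 (running +24.9949)
  i=5: -0.6135·-3.5892 − 0.3343·-4.2782 = +3.6323 (running +28.6272)
  i=6: 0.3343·0.3683 − 0.4802·-3.5892 = +1.8466 (running +30.4738)
Area = |Σ|/2 = |30.4738|/2 = 15.2369

Area at t=0.623: 15.2369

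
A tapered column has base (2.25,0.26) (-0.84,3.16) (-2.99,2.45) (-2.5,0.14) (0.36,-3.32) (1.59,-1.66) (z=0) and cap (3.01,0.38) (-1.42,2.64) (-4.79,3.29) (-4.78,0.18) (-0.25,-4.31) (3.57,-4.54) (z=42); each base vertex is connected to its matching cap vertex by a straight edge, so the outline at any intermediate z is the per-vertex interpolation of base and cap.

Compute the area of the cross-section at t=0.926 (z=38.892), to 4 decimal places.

Area at t=0.926: 39.7629

Cross-section at t=0.926: each vertex is (1-t)·p0[i] + t·p1[i].
  v1: (1-0.926)·(2.25,0.26) + 0.926·(3.01,0.38) = (2.9538,0.3711)
  v2: (1-0.926)·(-0.84,3.16) + 0.926·(-1.42,2.64) = (-1.3771,2.6785)
  v3: (1-0.926)·(-2.99,2.45) + 0.926·(-4.79,3.29) = (-4.6568,3.2278)
  v4: (1-0.926)·(-2.5,0.14) + 0.926·(-4.78,0.18) = (-4.6113,0.1770)
  v5: (1-0.926)·(0.36,-3.32) + 0.926·(-0.25,-4.31) = (-0.2049,-4.2367)
  v6: (1-0.926)·(1.59,-1.66) + 0.926·(3.57,-4.54) = (3.4235,-4.3269)
Shoelace sum Σ(x_i·y_{i+1} − x_{i+1}·y_i):
  i=1: 2.9538·2.6785 − -1.3771·0.3711 = +8.4226 (running +8.4226)
  i=2: -1.3771·3.2278 − -4.6568·2.6785 = +8.0282 (running +16.4508)
  i=3: -4.6568·0.1770 − -4.6113·3.2278 = +14.0600 (running +30.5108)
  i=4: -4.6113·-4.2367 − -0.2049·0.1770 = +19.5731 (running +50.0839)
  i=5: -0.2049·-4.3269 − 3.4235·-4.2367 = +15.3908 (running +65.4747)
  i=6: 3.4235·0.3711 − 2.9538·-4.3269 = +14.0511 (running +79.5258)
Area = |Σ|/2 = |79.5258|/2 = 39.7629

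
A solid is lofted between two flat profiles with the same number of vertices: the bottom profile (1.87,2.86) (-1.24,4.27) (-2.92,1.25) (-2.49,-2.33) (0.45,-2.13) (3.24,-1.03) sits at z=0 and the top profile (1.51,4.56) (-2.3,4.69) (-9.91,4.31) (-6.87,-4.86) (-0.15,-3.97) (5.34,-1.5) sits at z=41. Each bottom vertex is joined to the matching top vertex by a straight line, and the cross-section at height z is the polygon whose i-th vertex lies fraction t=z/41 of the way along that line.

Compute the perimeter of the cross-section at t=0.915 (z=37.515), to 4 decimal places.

Cross-section at t=0.915: each vertex is (1-t)·p0[i] + t·p1[i].
  v1: (1-0.915)·(1.87,2.86) + 0.915·(1.51,4.56) = (1.5406,4.4155)
  v2: (1-0.915)·(-1.24,4.27) + 0.915·(-2.3,4.69) = (-2.2099,4.6543)
  v3: (1-0.915)·(-2.92,1.25) + 0.915·(-9.91,4.31) = (-9.3159,4.0499)
  v4: (1-0.915)·(-2.49,-2.33) + 0.915·(-6.87,-4.86) = (-6.4977,-4.6450)
  v5: (1-0.915)·(0.45,-2.13) + 0.915·(-0.15,-3.97) = (-0.0990,-3.8136)
  v6: (1-0.915)·(3.24,-1.03) + 0.915·(5.34,-1.5) = (5.1615,-1.4601)
Perimeter = Σ |v_{i+1} − v_i|:
  edge 1→2: √(-3.7505² + 0.2388²) = 3.7581 (running 3.7581)
  edge 2→3: √(-7.1060² + -0.6044²) = 7.1316 (running 10.8897)
  edge 3→4: √(2.8182² + -8.6949²) = 9.1402 (running 20.0299)
  edge 4→5: √(6.3987² + 0.8314²) = 6.4525 (running 26.4823)
  edge 5→6: √(5.2605² + 2.3536²) = 5.7630 (running 32.2453)
  edge 6→1: √(-3.6209² + 5.8755²) = 6.9017 (running 39.1470)
Perimeter = 39.1470

Perimeter at t=0.915: 39.1470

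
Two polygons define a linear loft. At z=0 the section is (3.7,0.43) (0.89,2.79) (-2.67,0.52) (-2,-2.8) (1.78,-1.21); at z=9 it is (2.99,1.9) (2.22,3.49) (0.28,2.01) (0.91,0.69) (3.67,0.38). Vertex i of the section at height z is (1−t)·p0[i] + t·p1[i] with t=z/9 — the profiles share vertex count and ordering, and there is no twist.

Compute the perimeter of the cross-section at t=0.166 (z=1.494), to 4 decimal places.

Cross-section at t=0.166: each vertex is (1-t)·p0[i] + t·p1[i].
  v1: (1-0.166)·(3.7,0.43) + 0.166·(2.99,1.9) = (3.5821,0.6740)
  v2: (1-0.166)·(0.89,2.79) + 0.166·(2.22,3.49) = (1.1108,2.9062)
  v3: (1-0.166)·(-2.67,0.52) + 0.166·(0.28,2.01) = (-2.1803,0.7673)
  v4: (1-0.166)·(-2,-2.8) + 0.166·(0.91,0.69) = (-1.5169,-2.2207)
  v5: (1-0.166)·(1.78,-1.21) + 0.166·(3.67,0.38) = (2.0937,-0.9461)
Perimeter = Σ |v_{i+1} − v_i|:
  edge 1→2: √(-2.4714² + 2.2322²) = 3.3302 (running 3.3302)
  edge 2→3: √(-3.2911² + -2.1389²) = 3.9250 (running 7.2552)
  edge 3→4: √(0.6634² + -2.9880²) = 3.0607 (running 10.3160)
  edge 4→5: √(3.6107² + 1.2746²) = 3.8290 (running 14.1450)
  edge 5→1: √(1.4884² + 1.6201²) = 2.2000 (running 16.3450)
Perimeter = 16.3450

Perimeter at t=0.166: 16.3450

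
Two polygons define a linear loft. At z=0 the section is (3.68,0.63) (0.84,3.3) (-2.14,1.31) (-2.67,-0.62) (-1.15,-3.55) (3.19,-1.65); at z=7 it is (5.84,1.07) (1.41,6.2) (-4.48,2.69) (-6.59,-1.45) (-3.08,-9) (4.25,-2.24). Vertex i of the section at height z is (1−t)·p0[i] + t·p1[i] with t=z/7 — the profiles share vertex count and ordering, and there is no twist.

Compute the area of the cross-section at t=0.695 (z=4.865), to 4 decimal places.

Cross-section at t=0.695: each vertex is (1-t)·p0[i] + t·p1[i].
  v1: (1-0.695)·(3.68,0.63) + 0.695·(5.84,1.07) = (5.1812,0.9358)
  v2: (1-0.695)·(0.84,3.3) + 0.695·(1.41,6.2) = (1.2361,5.3155)
  v3: (1-0.695)·(-2.14,1.31) + 0.695·(-4.48,2.69) = (-3.7663,2.2691)
  v4: (1-0.695)·(-2.67,-0.62) + 0.695·(-6.59,-1.45) = (-5.3944,-1.1968)
  v5: (1-0.695)·(-1.15,-3.55) + 0.695·(-3.08,-9) = (-2.4914,-7.3377)
  v6: (1-0.695)·(3.19,-1.65) + 0.695·(4.25,-2.24) = (3.9267,-2.0600)
Shoelace sum Σ(x_i·y_{i+1} − x_{i+1}·y_i):
  i=1: 5.1812·5.3155 − 1.2361·0.9358 = +26.3839 (running +26.3839)
  i=2: 1.2361·2.2691 − -3.7663·5.3155 = +22.8247 (running +49.2086)
  i=3: -3.7663·-1.1968 − -5.3944·2.2691 = +16.7481 (running +65.9567)
  i=4: -5.3944·-7.3377 − -2.4914·-1.1968 = +36.6010 (running +102.5577)
  i=5: -2.4914·-2.0600 − 3.9267·-7.3377 = +33.9454 (running +136.5032)
  i=6: 3.9267·0.9358 − 5.1812·-2.0600 = +14.3481 (running +150.8513)
Area = |Σ|/2 = |150.8513|/2 = 75.4256

Area at t=0.695: 75.4256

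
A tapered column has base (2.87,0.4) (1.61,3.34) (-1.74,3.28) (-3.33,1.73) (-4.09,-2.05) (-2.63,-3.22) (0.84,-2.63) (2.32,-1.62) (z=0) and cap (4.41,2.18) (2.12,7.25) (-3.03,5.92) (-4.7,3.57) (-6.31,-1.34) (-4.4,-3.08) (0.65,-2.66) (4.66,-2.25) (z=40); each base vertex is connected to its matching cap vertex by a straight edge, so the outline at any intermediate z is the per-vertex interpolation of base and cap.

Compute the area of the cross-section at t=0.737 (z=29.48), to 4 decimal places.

Area at t=0.737: 68.1516

Cross-section at t=0.737: each vertex is (1-t)·p0[i] + t·p1[i].
  v1: (1-0.737)·(2.87,0.4) + 0.737·(4.41,2.18) = (4.0050,1.7119)
  v2: (1-0.737)·(1.61,3.34) + 0.737·(2.12,7.25) = (1.9859,6.2217)
  v3: (1-0.737)·(-1.74,3.28) + 0.737·(-3.03,5.92) = (-2.6907,5.2257)
  v4: (1-0.737)·(-3.33,1.73) + 0.737·(-4.7,3.57) = (-4.3397,3.0861)
  v5: (1-0.737)·(-4.09,-2.05) + 0.737·(-6.31,-1.34) = (-5.7261,-1.5267)
  v6: (1-0.737)·(-2.63,-3.22) + 0.737·(-4.4,-3.08) = (-3.9345,-3.1168)
  v7: (1-0.737)·(0.84,-2.63) + 0.737·(0.65,-2.66) = (0.7000,-2.6521)
  v8: (1-0.737)·(2.32,-1.62) + 0.737·(4.66,-2.25) = (4.0446,-2.0843)
Shoelace sum Σ(x_i·y_{i+1} − x_{i+1}·y_i):
  i=1: 4.0050·6.2217 − 1.9859·1.7119 = +21.5181 (running +21.5181)
  i=2: 1.9859·5.2257 − -2.6907·6.2217 = +27.1184 (running +48.6365)
  i=3: -2.6907·3.0861 − -4.3397·5.2257 = +14.3740 (running +63.0105)
  i=4: -4.3397·-1.5267 − -5.7261·3.0861 = +24.2969 (running +87.3074)
  i=5: -5.7261·-3.1168 − -3.9345·-1.5267 = +11.8404 (running +99.1478)
  i=6: -3.9345·-2.6521 − 0.7000·-3.1168 = +12.6164 (running +111.7642)
  i=7: 0.7000·-2.0843 − 4.0446·-2.6521 = +9.2677 (running +121.0319)
  i=8: 4.0446·1.7119 − 4.0050·-2.0843 = +15.2714 (running +136.3033)
Area = |Σ|/2 = |136.3033|/2 = 68.1516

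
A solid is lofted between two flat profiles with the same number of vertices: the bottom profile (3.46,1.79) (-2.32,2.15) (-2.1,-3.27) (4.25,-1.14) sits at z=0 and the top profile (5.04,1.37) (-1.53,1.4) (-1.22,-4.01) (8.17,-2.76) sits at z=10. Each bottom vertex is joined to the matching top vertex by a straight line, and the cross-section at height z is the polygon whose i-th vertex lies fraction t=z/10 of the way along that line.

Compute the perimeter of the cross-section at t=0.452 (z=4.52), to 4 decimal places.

Perimeter at t=0.452: 23.4118

Cross-section at t=0.452: each vertex is (1-t)·p0[i] + t·p1[i].
  v1: (1-0.452)·(3.46,1.79) + 0.452·(5.04,1.37) = (4.1742,1.6002)
  v2: (1-0.452)·(-2.32,2.15) + 0.452·(-1.53,1.4) = (-1.9629,1.8110)
  v3: (1-0.452)·(-2.1,-3.27) + 0.452·(-1.22,-4.01) = (-1.7022,-3.6045)
  v4: (1-0.452)·(4.25,-1.14) + 0.452·(8.17,-2.76) = (6.0218,-1.8722)
Perimeter = Σ |v_{i+1} − v_i|:
  edge 1→2: √(-6.1371² + 0.2108²) = 6.1407 (running 6.1407)
  edge 2→3: √(0.2607² + -5.4155²) = 5.4218 (running 11.5625)
  edge 3→4: √(7.7241² + 1.7322²) = 7.9159 (running 19.4784)
  edge 4→1: √(-1.8477² + 3.4724²) = 3.9334 (running 23.4118)
Perimeter = 23.4118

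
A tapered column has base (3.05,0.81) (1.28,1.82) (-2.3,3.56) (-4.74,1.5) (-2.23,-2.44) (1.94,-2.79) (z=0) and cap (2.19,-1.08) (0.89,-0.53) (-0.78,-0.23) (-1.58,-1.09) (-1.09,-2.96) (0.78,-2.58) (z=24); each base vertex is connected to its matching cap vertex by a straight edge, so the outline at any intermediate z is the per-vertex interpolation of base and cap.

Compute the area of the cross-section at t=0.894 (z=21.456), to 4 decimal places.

Area at t=0.894: 8.3308

Cross-section at t=0.894: each vertex is (1-t)·p0[i] + t·p1[i].
  v1: (1-0.894)·(3.05,0.81) + 0.894·(2.19,-1.08) = (2.2812,-0.8797)
  v2: (1-0.894)·(1.28,1.82) + 0.894·(0.89,-0.53) = (0.9313,-0.2809)
  v3: (1-0.894)·(-2.3,3.56) + 0.894·(-0.78,-0.23) = (-0.9411,0.1717)
  v4: (1-0.894)·(-4.74,1.5) + 0.894·(-1.58,-1.09) = (-1.9150,-0.8155)
  v5: (1-0.894)·(-2.23,-2.44) + 0.894·(-1.09,-2.96) = (-1.2108,-2.9049)
  v6: (1-0.894)·(1.94,-2.79) + 0.894·(0.78,-2.58) = (0.9030,-2.6023)
Shoelace sum Σ(x_i·y_{i+1} − x_{i+1}·y_i):
  i=1: 2.2812·-0.2809 − 0.9313·-0.8797 = +0.1785 (running +0.1785)
  i=2: 0.9313·0.1717 − -0.9411·-0.2809 = -0.1044 (running +0.0741)
  i=3: -0.9411·-0.8155 − -1.9150·0.1717 = +1.0963 (running +1.1704)
  i=4: -1.9150·-2.9049 − -1.2108·-0.8155 = +4.5753 (running +5.7457)
  i=5: -1.2108·-2.6023 − 0.9030·-2.9049 = +5.7739 (running +11.5196)
  i=6: 0.9030·-0.8797 − 2.2812·-2.6023 = +5.1419 (running +16.6615)
Area = |Σ|/2 = |16.6615|/2 = 8.3308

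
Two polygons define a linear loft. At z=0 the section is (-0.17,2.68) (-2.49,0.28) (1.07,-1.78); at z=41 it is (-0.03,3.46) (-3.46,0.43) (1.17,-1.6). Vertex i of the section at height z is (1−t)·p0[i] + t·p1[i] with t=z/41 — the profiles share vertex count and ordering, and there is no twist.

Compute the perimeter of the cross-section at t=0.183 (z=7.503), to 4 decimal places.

Perimeter at t=0.183: 12.5769

Cross-section at t=0.183: each vertex is (1-t)·p0[i] + t·p1[i].
  v1: (1-0.183)·(-0.17,2.68) + 0.183·(-0.03,3.46) = (-0.1444,2.8227)
  v2: (1-0.183)·(-2.49,0.28) + 0.183·(-3.46,0.43) = (-2.6675,0.3075)
  v3: (1-0.183)·(1.07,-1.78) + 0.183·(1.17,-1.6) = (1.0883,-1.7471)
Perimeter = Σ |v_{i+1} − v_i|:
  edge 1→2: √(-2.5231² + -2.5153²) = 3.5627 (running 3.5627)
  edge 2→3: √(3.7558² + -2.0545²) = 4.2810 (running 7.8437)
  edge 3→1: √(-1.2327² + 4.5698²) = 4.7331 (running 12.5769)
Perimeter = 12.5769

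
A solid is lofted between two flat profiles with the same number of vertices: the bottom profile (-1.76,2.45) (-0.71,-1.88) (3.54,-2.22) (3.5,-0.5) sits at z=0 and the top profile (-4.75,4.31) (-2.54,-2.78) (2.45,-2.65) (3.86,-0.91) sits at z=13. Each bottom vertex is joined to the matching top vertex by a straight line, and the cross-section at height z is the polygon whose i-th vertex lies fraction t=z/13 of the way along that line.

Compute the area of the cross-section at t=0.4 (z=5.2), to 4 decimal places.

Cross-section at t=0.4: each vertex is (1-t)·p0[i] + t·p1[i].
  v1: (1-0.4)·(-1.76,2.45) + 0.4·(-4.75,4.31) = (-2.9560,3.1940)
  v2: (1-0.4)·(-0.71,-1.88) + 0.4·(-2.54,-2.78) = (-1.4420,-2.2400)
  v3: (1-0.4)·(3.54,-2.22) + 0.4·(2.45,-2.65) = (3.1040,-2.3920)
  v4: (1-0.4)·(3.5,-0.5) + 0.4·(3.86,-0.91) = (3.6440,-0.6640)
Shoelace sum Σ(x_i·y_{i+1} − x_{i+1}·y_i):
  i=1: -2.9560·-2.2400 − -1.4420·3.1940 = +11.2272 (running +11.2272)
  i=2: -1.4420·-2.3920 − 3.1040·-2.2400 = +10.4022 (running +21.6294)
  i=3: 3.1040·-0.6640 − 3.6440·-2.3920 = +6.6554 (running +28.2848)
  i=4: 3.6440·3.1940 − -2.9560·-0.6640 = +9.6762 (running +37.9610)
Area = |Σ|/2 = |37.9610|/2 = 18.9805

Area at t=0.4: 18.9805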